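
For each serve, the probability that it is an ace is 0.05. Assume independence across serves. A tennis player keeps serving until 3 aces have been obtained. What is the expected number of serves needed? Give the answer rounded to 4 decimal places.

60.0000

Y = total serves until the third success; negative binomial with r=3, p=0.05.
E[Y] = r / p = 3 / 0.05 = 60.000000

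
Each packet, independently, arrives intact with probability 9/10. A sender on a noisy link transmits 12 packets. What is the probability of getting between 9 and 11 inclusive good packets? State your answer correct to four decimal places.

0.6919

X ~ Binomial(12, 0.90); P(9 ≤ X ≤ 11) = Σ C(12,k) p^k (1−p)^(12−k) over k:
  k=9: C(12,9)·0.90^9·0.10^3 = 0.085233
  k=10: C(12,10)·0.90^10·0.10^2 = 0.230128
  k=11: C(12,11)·0.90^11·0.10^1 = 0.376573
Total = 0.691933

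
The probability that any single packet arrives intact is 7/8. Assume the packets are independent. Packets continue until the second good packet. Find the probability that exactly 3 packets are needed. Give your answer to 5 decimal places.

0.19141

Y = trial on which the second success occurs; negative binomial, r=2, p=0.875.
P(Y=3) = C(2,1) · p^2 · (1−p)^1
= 2 · 0.76562 · 0.125 = 0.1914062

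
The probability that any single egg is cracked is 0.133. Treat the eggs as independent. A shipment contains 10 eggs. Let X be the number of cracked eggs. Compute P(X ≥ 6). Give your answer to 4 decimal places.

0.0007

X ~ Binomial(10, 0.133); P(X ≥ 6) = Σ C(10,k) p^k (1−p)^(10−k) over k:
  k=6: C(10,6)·0.133^6·0.867^4 = 0.000657
  k=7: C(10,7)·0.133^7·0.867^3 = 0.000058
  k=8: C(10,8)·0.133^8·0.867^2 = 0.000003
  k=9: C(10,9)·0.133^9·0.867^1 = 0.000000
  k=10: C(10,10)·0.133^10·0.867^0 = 0.000000
Total = 0.000718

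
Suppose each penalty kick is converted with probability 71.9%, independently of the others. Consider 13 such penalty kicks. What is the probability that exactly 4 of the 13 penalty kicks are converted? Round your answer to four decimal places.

0.0021

X ~ Binomial(n=13, p=0.719).
P(X=4) = C(13,4) · p^4 · (1−p)^9
= 715 · 0.26725 · 1.0923e-05 = 0.002087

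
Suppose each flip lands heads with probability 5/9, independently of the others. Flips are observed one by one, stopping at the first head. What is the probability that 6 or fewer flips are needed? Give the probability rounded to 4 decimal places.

0.9923

Y = number of flips to the first success; geometric, p = 0.555556.
P(Y ≤ 6) = 1 − (1−p)^6 = 1 − 0.007707 = 0.992293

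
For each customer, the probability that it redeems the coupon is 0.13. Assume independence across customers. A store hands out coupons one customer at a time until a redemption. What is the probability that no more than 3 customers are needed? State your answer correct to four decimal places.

Y = number of customers to the first success; geometric, p = 0.13.
P(Y ≤ 3) = 1 − (1−p)^3 = 1 − 0.658503 = 0.341497

0.3415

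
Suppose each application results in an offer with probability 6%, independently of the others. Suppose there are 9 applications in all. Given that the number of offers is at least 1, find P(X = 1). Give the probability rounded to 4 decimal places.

X ~ Binomial(9, 0.06). Want P(X=1 | X≥1) = P(X=1) / P(X≥1).
P(X=1) = C(9,1)·0.06^1·0.94^8 = 0.329167
P(X≥1) = 1 − 0.572995 = 0.427005
Ratio = 0.329167 / 0.427005 = 0.770874

0.7709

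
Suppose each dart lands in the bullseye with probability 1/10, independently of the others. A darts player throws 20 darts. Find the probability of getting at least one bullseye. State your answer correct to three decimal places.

0.878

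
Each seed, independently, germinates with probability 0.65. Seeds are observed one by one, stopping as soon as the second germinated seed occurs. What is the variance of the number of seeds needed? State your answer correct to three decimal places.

1.657

Y = total seeds until the second success; negative binomial with r=2, p=0.65.
Var(Y) = r(1−p)/p² = 2·0.35 / 0.65² = 1.65680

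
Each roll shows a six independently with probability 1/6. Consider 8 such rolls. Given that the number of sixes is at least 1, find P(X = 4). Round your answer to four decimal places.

0.0339

X ~ Binomial(8, 0.166667). Want P(X=4 | X≥1) = P(X=4) / P(X≥1).
P(X=4) = C(8,4)·0.166667^4·0.833333^4 = 0.026048
P(X≥1) = 1 − 0.232568 = 0.767432
Ratio = 0.026048 / 0.767432 = 0.033941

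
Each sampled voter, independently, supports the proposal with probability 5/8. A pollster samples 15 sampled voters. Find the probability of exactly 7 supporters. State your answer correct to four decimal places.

0.0937

X ~ Binomial(n=15, p=0.625).
P(X=7) = C(15,7) · p^7 · (1−p)^8
= 6435 · 0.037253 · 0.00039107 = 0.093747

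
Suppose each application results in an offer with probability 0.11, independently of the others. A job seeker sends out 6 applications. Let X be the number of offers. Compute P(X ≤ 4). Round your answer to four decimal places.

0.9999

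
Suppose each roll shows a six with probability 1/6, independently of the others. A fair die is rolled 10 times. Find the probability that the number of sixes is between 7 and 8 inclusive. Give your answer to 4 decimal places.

X ~ Binomial(10, 0.166667); P(7 ≤ X ≤ 8) = Σ C(10,k) p^k (1−p)^(10−k) over k:
  k=7: C(10,7)·0.166667^7·0.833333^3 = 0.000248
  k=8: C(10,8)·0.166667^8·0.833333^2 = 0.000019
Total = 0.000267

0.0003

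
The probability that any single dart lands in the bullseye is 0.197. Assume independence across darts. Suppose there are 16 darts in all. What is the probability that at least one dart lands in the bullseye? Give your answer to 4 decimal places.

0.9701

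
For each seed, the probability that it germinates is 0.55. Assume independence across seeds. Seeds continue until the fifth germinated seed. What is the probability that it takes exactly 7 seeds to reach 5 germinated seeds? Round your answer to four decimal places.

0.1529

Y = trial on which the fifth success occurs; negative binomial, r=5, p=0.55.
P(Y=7) = C(6,4) · p^5 · (1−p)^2
= 15 · 0.050328 · 0.2025 = 0.152873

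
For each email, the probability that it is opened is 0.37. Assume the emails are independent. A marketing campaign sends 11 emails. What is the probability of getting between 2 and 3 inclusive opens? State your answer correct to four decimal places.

X ~ Binomial(11, 0.37); P(2 ≤ X ≤ 3) = Σ C(11,k) p^k (1−p)^(11−k) over k:
  k=2: C(11,2)·0.37^2·0.63^9 = 0.117715
  k=3: C(11,3)·0.37^3·0.63^8 = 0.207402
Total = 0.325117

0.3251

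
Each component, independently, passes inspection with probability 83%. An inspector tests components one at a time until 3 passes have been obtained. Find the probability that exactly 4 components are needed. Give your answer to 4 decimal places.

Y = trial on which the third success occurs; negative binomial, r=3, p=0.83.
P(Y=4) = C(3,2) · p^3 · (1−p)^1
= 3 · 0.57179 · 0.17 = 0.291611

0.2916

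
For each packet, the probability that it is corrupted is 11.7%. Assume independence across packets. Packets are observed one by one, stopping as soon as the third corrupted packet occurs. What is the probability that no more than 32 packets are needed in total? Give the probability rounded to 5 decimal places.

Finishing within 32 packets ⇔ at least 3 successes in the first 32. With X ~ Binomial(32, 0.117), P(Y ≤ 32) = 1 − P(X ≤ 2).
  k=0: C(32,0)·0.117^0·0.883^32 = 0.0186527
  k=1: C(32,1)·0.117^1·0.883^31 = 0.0790893
  k=2: C(32,2)·0.117^2·0.883^30 = 0.1624331
1 − 0.2601751 = 0.7398249

0.73982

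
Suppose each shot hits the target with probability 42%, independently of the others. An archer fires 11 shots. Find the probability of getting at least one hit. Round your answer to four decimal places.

0.9975

P(at least one) = 1 − P(none) = 1 − (1 − 0.42)^11
= 1 − 0.002499 = 0.997501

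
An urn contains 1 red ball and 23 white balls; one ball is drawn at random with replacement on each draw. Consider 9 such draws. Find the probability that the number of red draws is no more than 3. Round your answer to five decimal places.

X ~ Binomial(9, 0.041667); P(X ≤ 3) = Σ C(9,k) p^k (1−p)^(9−k) over k:
  k=0: C(9,0)·0.041667^0·0.958333^9 = 0.6817880
  k=1: C(9,1)·0.041667^1·0.958333^8 = 0.2667866
  k=2: C(9,2)·0.041667^2·0.958333^7 = 0.0463977
  k=3: C(9,3)·0.041667^3·0.958333^6 = 0.0047070
Total = 0.9996793

0.99968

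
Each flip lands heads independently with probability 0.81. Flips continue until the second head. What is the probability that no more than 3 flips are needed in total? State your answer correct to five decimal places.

Finishing within 3 flips ⇔ at least 2 successes in the first 3. With X ~ Binomial(3, 0.81), P(Y ≤ 3) = 1 − P(X ≤ 1).
  k=0: C(3,0)·0.81^0·0.19^3 = 0.0068590
  k=1: C(3,1)·0.81^1·0.19^2 = 0.0877230
1 − 0.0945820 = 0.9054180

0.90542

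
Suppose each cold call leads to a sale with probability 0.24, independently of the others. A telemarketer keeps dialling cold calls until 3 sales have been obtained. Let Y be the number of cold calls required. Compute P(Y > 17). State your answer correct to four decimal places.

Needing more than 17 cold calls ⇔ fewer than 3 successes in the first 17. With X ~ Binomial(17, 0.24), P(Y > 17) = P(X ≤ 2).
  k=0: C(17,0)·0.24^0·0.76^17 = 0.009415
  k=1: C(17,1)·0.24^1·0.76^16 = 0.050545
  k=2: C(17,2)·0.24^2·0.76^15 = 0.127692
P(X ≤ 2) = 0.187653

0.1877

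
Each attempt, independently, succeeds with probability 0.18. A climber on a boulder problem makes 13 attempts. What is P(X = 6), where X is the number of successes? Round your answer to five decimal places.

0.01455

X ~ Binomial(n=13, p=0.18).
P(X=6) = C(13,6) · p^6 · (1−p)^7
= 1716 · 3.4012e-05 · 0.24929 = 0.0145495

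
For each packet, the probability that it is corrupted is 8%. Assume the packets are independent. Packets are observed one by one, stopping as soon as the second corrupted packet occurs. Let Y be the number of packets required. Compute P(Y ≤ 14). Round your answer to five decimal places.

0.30996

Finishing within 14 packets ⇔ at least 2 successes in the first 14. With X ~ Binomial(14, 0.08), P(Y ≤ 14) = 1 − P(X ≤ 1).
  k=0: C(14,0)·0.08^0·0.92^14 = 0.3111928
  k=1: C(14,1)·0.08^1·0.92^13 = 0.3788434
1 − 0.6900363 = 0.3099637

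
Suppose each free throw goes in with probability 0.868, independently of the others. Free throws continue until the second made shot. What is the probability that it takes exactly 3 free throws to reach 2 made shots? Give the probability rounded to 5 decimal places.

0.19890

Y = trial on which the second success occurs; negative binomial, r=2, p=0.868.
P(Y=3) = C(2,1) · p^2 · (1−p)^1
= 2 · 0.75342 · 0.132 = 0.1989039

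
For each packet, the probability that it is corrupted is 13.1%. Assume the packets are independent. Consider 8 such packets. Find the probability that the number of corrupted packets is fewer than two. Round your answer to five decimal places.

0.71740

X ~ Binomial(8, 0.131); P(X ≤ 1) = Σ C(8,k) p^k (1−p)^(8−k) over k:
  k=0: C(8,0)·0.131^0·0.869^8 = 0.3252057
  k=1: C(8,1)·0.131^1·0.869^7 = 0.3921929
Total = 0.7173986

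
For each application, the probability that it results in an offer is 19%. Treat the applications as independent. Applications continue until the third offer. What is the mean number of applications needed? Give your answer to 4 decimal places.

15.7895

Y = total applications until the third success; negative binomial with r=3, p=0.19.
E[Y] = r / p = 3 / 0.19 = 15.789474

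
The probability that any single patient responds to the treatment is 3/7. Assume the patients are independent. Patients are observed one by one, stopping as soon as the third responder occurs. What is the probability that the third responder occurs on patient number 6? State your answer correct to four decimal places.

Y = trial on which the third success occurs; negative binomial, r=3, p=0.428571.
P(Y=6) = C(5,2) · p^3 · (1−p)^3
= 10 · 0.078717 · 0.18659 = 0.146878

0.1469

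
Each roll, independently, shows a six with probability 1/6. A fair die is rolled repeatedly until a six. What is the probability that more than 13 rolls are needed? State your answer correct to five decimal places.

0.09346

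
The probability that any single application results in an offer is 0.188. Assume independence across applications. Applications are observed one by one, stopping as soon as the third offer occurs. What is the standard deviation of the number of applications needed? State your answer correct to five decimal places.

8.30196

Y = total applications until the third success; negative binomial with r=3, p=0.188.
SD(Y) = √[r(1−p)/p²] = √(68.9225894) = 8.3019630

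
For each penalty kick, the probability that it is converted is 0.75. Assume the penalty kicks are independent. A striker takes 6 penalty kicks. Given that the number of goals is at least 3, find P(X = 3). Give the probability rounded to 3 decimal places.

X ~ Binomial(6, 0.75). Want P(X=3 | X≥3) = P(X=3) / P(X≥3).
P(X=3) = C(6,3)·0.75^3·0.25^3 = 0.13184
P(X≥3) = 1 − 0.00024 − 0.00439 − 0.03296 = 0.96240
Ratio = 0.13184 / 0.96240 = 0.13699

0.137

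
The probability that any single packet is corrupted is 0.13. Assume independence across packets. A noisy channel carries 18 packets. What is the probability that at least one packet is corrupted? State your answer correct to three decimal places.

0.918

P(at least one) = 1 − P(none) = 1 − (1 − 0.13)^18
= 1 − 0.08154 = 0.91846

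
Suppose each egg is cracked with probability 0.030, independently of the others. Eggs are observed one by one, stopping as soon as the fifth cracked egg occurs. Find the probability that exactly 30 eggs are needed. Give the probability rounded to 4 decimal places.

Y = trial on which the fifth success occurs; negative binomial, r=5, p=0.03.
P(Y=30) = C(29,4) · p^5 · (1−p)^25
= 23751 · 2.43e-08 · 0.46697 = 0.000270

0.0003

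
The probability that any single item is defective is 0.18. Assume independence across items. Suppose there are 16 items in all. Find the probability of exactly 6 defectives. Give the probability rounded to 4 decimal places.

X ~ Binomial(n=16, p=0.18).
P(X=6) = C(16,6) · p^6 · (1−p)^10
= 8008 · 3.4012e-05 · 0.13745 = 0.037437

0.0374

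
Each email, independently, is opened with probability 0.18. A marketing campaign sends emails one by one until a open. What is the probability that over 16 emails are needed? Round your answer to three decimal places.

Y = number of emails to the first success; geometric, p = 0.18.
P(Y > 16) = P(first 16 all fail) = (1−p)^16 = 0.04179

0.042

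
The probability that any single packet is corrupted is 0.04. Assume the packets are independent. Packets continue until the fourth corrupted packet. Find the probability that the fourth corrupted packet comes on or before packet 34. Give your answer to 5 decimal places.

0.04571

Finishing within 34 packets ⇔ at least 4 successes in the first 34. With X ~ Binomial(34, 0.04), P(Y ≤ 34) = 1 − P(X ≤ 3).
  k=0: C(34,0)·0.04^0·0.96^34 = 0.2495870
  k=1: C(34,1)·0.04^1·0.96^33 = 0.3535816
  k=2: C(34,2)·0.04^2·0.96^32 = 0.2430873
  k=3: C(34,3)·0.04^3·0.96^31 = 0.1080388
1 − 0.9542947 = 0.0457053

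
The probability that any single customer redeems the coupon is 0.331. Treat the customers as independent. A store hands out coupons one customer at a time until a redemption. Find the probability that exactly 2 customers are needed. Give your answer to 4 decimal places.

0.2214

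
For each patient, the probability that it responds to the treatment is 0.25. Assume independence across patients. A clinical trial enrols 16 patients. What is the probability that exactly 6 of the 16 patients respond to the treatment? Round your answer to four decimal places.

0.1101

X ~ Binomial(n=16, p=0.25).
P(X=6) = C(16,6) · p^6 · (1−p)^10
= 8008 · 0.00024414 · 0.056314 = 0.110097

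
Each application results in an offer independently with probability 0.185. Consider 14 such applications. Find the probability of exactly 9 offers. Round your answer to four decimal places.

0.0002

X ~ Binomial(n=14, p=0.185).
P(X=9) = C(14,9) · p^9 · (1−p)^5
= 2002 · 2.5383e-07 · 0.35957 = 0.000183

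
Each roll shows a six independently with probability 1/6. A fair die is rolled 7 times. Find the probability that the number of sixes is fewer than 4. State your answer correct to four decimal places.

X ~ Binomial(7, 0.166667); P(X ≤ 3) = Σ C(7,k) p^k (1−p)^(7−k) over k:
  k=0: C(7,0)·0.166667^0·0.833333^7 = 0.279082
  k=1: C(7,1)·0.166667^1·0.833333^6 = 0.390714
  k=2: C(7,2)·0.166667^2·0.833333^5 = 0.234429
  k=3: C(7,3)·0.166667^3·0.833333^4 = 0.078143
Total = 0.982367

0.9824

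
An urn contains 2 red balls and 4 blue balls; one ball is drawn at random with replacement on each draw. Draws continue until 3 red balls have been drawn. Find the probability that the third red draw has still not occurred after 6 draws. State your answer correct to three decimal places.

Needing more than 6 draws ⇔ fewer than 3 successes in the first 6. With X ~ Binomial(6, 0.333333), P(Y > 6) = P(X ≤ 2).
  k=0: C(6,0)·0.333333^0·0.666667^6 = 0.08779
  k=1: C(6,1)·0.333333^1·0.666667^5 = 0.26337
  k=2: C(6,2)·0.333333^2·0.666667^4 = 0.32922
P(X ≤ 2) = 0.68038

0.680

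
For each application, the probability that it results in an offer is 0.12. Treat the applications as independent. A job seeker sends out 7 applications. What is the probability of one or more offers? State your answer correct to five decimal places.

0.59132

P(at least one) = 1 − P(none) = 1 − (1 − 0.12)^7
= 1 − 0.4086756 = 0.5913244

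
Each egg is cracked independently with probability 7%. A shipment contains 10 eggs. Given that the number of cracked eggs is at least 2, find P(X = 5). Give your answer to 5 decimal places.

0.00194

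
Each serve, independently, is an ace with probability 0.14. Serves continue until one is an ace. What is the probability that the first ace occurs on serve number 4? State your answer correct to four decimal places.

0.0890

Geometric (trials to first success), p = 0.14.
P(Y = 4) = (1−p)^3 · p = 0.63606 · 0.14 = 0.089048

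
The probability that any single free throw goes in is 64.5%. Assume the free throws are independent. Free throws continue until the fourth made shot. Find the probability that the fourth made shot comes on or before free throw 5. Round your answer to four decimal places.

0.4188

Finishing within 5 free throws ⇔ at least 4 successes in the first 5. With X ~ Binomial(5, 0.645), P(Y ≤ 5) = 1 − P(X ≤ 3).
  k=0: C(5,0)·0.645^0·0.355^5 = 0.005638
  k=1: C(5,1)·0.645^1·0.355^4 = 0.051220
  k=2: C(5,2)·0.645^2·0.355^3 = 0.186125
  k=3: C(5,3)·0.645^3·0.355^2 = 0.338171
1 − 0.581154 = 0.418846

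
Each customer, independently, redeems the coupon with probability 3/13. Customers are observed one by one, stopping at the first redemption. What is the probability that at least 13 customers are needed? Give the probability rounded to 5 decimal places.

0.04292

Y = number of customers to the first success; geometric, p = 0.230769.
P(Y > 12) = P(first 12 all fail) = (1−p)^12 = 0.0429220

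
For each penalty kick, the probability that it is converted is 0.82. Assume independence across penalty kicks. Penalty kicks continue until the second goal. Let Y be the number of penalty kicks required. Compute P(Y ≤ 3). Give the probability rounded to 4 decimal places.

0.9145

Finishing within 3 penalty kicks ⇔ at least 2 successes in the first 3. With X ~ Binomial(3, 0.82), P(Y ≤ 3) = 1 − P(X ≤ 1).
  k=0: C(3,0)·0.82^0·0.18^3 = 0.005832
  k=1: C(3,1)·0.82^1·0.18^2 = 0.079704
1 − 0.085536 = 0.914464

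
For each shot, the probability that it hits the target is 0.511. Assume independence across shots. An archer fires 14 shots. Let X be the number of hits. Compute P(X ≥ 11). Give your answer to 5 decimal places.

0.03449

X ~ Binomial(14, 0.511); P(X ≥ 11) = Σ C(14,k) p^k (1−p)^(14−k) over k:
  k=11: C(14,11)·0.511^11·0.489^3 = 0.0264033
  k=12: C(14,12)·0.511^12·0.489^2 = 0.0068978
  k=13: C(14,13)·0.511^13·0.489^1 = 0.0011089
  k=14: C(14,14)·0.511^14·0.489^0 = 0.0000828
Total = 0.0344928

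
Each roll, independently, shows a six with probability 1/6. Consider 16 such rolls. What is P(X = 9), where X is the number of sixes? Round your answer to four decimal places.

0.0003

X ~ Binomial(n=16, p=0.166667).
P(X=9) = C(16,9) · p^9 · (1−p)^7
= 11440 · 9.9229e-08 · 0.27908 = 0.000317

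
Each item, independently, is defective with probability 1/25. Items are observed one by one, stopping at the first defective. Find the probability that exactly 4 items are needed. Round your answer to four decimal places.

0.0354

Geometric (trials to first success), p = 0.04.
P(Y = 4) = (1−p)^3 · p = 0.88474 · 0.04 = 0.035389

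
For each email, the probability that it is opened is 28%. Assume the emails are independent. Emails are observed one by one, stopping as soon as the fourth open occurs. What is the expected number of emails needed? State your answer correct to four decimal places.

Y = total emails until the fourth success; negative binomial with r=4, p=0.28.
E[Y] = r / p = 4 / 0.28 = 14.285714

14.2857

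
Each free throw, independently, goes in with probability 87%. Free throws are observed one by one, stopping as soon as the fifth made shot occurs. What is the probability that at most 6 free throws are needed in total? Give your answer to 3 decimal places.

Finishing within 6 free throws ⇔ at least 5 successes in the first 6. With X ~ Binomial(6, 0.87), P(Y ≤ 6) = 1 − P(X ≤ 4).
  k=0: C(6,0)·0.87^0·0.13^6 = 0.00000
  k=1: C(6,1)·0.87^1·0.13^5 = 0.00019
  k=2: C(6,2)·0.87^2·0.13^4 = 0.00324
  k=3: C(6,3)·0.87^3·0.13^3 = 0.02893
  k=4: C(6,4)·0.87^4·0.13^2 = 0.14523
1 − 0.17761 = 0.82239

0.822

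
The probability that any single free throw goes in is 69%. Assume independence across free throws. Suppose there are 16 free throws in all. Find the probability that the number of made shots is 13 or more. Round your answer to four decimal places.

X ~ Binomial(16, 0.69); P(X ≥ 13) = Σ C(16,k) p^k (1−p)^(16−k) over k:
  k=13: C(16,13)·0.69^13·0.31^3 = 0.134064
  k=14: C(16,14)·0.69^14·0.31^2 = 0.063943
  k=15: C(16,15)·0.69^15·0.31^1 = 0.018977
  k=16: C(16,16)·0.69^16·0.31^0 = 0.002640
Total = 0.219623

0.2196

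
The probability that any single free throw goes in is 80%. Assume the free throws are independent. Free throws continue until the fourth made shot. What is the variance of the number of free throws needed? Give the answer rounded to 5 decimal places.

1.25000

Y = total free throws until the fourth success; negative binomial with r=4, p=0.80.
Var(Y) = r(1−p)/p² = 4·0.20 / 0.80² = 1.2500000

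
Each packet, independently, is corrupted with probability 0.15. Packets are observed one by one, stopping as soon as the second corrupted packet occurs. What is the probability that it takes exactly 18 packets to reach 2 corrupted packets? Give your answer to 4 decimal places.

Y = trial on which the second success occurs; negative binomial, r=2, p=0.15.
P(Y=18) = C(17,1) · p^2 · (1−p)^16
= 17 · 0.0225 · 0.074251 = 0.028401

0.0284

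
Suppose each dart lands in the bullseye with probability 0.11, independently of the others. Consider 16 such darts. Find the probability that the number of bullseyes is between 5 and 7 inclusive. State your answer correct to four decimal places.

X ~ Binomial(16, 0.11); P(5 ≤ X ≤ 7) = Σ C(16,k) p^k (1−p)^(16−k) over k:
  k=5: C(16,5)·0.11^5·0.89^11 = 0.019523
  k=6: C(16,6)·0.11^6·0.89^10 = 0.004424
  k=7: C(16,7)·0.11^7·0.89^9 = 0.000781
Total = 0.024727

0.0247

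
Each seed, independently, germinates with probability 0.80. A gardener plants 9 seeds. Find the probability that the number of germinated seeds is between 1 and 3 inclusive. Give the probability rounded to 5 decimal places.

0.00307

X ~ Binomial(9, 0.80); P(1 ≤ X ≤ 3) = Σ C(9,k) p^k (1−p)^(9−k) over k:
  k=1: C(9,1)·0.80^1·0.20^8 = 0.0000184
  k=2: C(9,2)·0.80^2·0.20^7 = 0.0002949
  k=3: C(9,3)·0.80^3·0.20^6 = 0.0027525
Total = 0.0030659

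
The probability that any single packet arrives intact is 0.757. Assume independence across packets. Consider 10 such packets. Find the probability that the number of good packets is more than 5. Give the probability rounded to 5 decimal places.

0.92978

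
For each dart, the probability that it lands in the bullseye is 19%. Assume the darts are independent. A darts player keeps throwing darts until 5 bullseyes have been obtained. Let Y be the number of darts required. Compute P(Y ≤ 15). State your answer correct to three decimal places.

0.139

Finishing within 15 darts ⇔ at least 5 successes in the first 15. With X ~ Binomial(15, 0.19), P(Y ≤ 15) = 1 − P(X ≤ 4).
  k=0: C(15,0)·0.19^0·0.81^15 = 0.04239
  k=1: C(15,1)·0.19^1·0.81^14 = 0.14915
  k=2: C(15,2)·0.19^2·0.81^13 = 0.24491
  k=3: C(15,3)·0.19^3·0.81^12 = 0.24894
  k=4: C(15,4)·0.19^4·0.81^11 = 0.17518
1 − 0.86057 = 0.13943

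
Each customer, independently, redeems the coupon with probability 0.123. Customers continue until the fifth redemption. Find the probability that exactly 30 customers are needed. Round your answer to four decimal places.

Y = trial on which the fifth success occurs; negative binomial, r=5, p=0.123.
P(Y=30) = C(29,4) · p^5 · (1−p)^25
= 23751 · 2.8153e-05 · 0.037583 = 0.025130

0.0251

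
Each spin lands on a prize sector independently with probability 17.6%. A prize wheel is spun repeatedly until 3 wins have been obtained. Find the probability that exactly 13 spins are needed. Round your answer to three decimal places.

0.052

Y = trial on which the third success occurs; negative binomial, r=3, p=0.176.
P(Y=13) = C(12,2) · p^3 · (1−p)^10
= 66 · 0.0054518 · 0.1443 = 0.05192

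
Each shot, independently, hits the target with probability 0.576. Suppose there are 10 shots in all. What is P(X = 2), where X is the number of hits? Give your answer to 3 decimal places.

0.016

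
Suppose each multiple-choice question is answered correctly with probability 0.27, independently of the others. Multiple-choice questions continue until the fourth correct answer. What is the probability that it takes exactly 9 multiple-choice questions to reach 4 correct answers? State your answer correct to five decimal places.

0.06170

Y = trial on which the fourth success occurs; negative binomial, r=4, p=0.27.
P(Y=9) = C(8,3) · p^4 · (1−p)^5
= 56 · 0.0053144 · 0.20731 = 0.0616961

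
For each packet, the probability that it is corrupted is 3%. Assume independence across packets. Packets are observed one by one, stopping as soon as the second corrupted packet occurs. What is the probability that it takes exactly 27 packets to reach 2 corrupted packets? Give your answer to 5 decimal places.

0.01093

Y = trial on which the second success occurs; negative binomial, r=2, p=0.03.
P(Y=27) = C(26,1) · p^2 · (1−p)^25
= 26 · 0.0009 · 0.46697 = 0.0109272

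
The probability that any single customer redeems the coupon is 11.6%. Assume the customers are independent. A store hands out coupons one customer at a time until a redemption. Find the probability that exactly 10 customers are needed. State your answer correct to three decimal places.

0.038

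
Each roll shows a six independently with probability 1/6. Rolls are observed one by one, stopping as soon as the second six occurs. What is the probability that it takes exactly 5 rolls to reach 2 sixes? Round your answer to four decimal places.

Y = trial on which the second success occurs; negative binomial, r=2, p=0.166667.
P(Y=5) = C(4,1) · p^2 · (1−p)^3
= 4 · 0.027778 · 0.5787 = 0.064300

0.0643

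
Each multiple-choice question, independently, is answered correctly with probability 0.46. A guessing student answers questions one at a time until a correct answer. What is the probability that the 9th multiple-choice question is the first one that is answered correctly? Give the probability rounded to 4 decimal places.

Geometric (trials to first success), p = 0.46.
P(Y = 9) = (1−p)^8 · p = 0.0072302 · 0.46 = 0.003326

0.0033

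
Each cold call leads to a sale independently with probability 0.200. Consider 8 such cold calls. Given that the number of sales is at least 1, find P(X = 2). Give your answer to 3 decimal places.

0.353

X ~ Binomial(8, 0.20). Want P(X=2 | X≥1) = P(X=2) / P(X≥1).
P(X=2) = C(8,2)·0.20^2·0.80^6 = 0.29360
P(X≥1) = 1 − 0.16777 = 0.83223
Ratio = 0.29360 / 0.83223 = 0.35279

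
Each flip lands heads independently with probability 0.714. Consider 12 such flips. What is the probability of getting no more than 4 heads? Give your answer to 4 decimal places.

0.0069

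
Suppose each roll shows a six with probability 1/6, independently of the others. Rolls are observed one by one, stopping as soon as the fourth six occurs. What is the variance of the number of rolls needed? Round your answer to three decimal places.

Y = total rolls until the fourth success; negative binomial with r=4, p=0.166667.
Var(Y) = r(1−p)/p² = 4·0.833333 / 0.166667² = 120.00000

120.000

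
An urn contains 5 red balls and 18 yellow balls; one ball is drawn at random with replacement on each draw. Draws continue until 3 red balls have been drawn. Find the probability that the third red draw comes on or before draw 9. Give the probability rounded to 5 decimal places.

0.30863

Finishing within 9 draws ⇔ at least 3 successes in the first 9. With X ~ Binomial(9, 0.217391), P(Y ≤ 9) = 1 − P(X ≤ 2).
  k=0: C(9,0)·0.217391^0·0.782609^9 = 0.1101291
  k=1: C(9,1)·0.217391^1·0.782609^8 = 0.2753227
  k=2: C(9,2)·0.217391^2·0.782609^7 = 0.3059141
1 − 0.6913659 = 0.3086341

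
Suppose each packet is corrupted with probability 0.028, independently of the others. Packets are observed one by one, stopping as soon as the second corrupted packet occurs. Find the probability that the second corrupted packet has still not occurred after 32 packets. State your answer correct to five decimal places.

Needing more than 32 packets ⇔ fewer than 2 successes in the first 32. With X ~ Binomial(32, 0.028), P(Y > 32) = P(X ≤ 1).
  k=0: C(32,0)·0.028^0·0.972^32 = 0.4030143
  k=1: C(32,1)·0.028^1·0.972^31 = 0.3715029
P(X ≤ 1) = 0.7745172

0.77452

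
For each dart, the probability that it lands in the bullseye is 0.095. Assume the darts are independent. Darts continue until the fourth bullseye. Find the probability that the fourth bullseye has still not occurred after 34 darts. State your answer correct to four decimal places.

Needing more than 34 darts ⇔ fewer than 4 successes in the first 34. With X ~ Binomial(34, 0.095), P(Y > 34) = P(X ≤ 3).
  k=0: C(34,0)·0.095^0·0.905^34 = 0.033578
  k=1: C(34,1)·0.095^1·0.905^33 = 0.119841
  k=2: C(34,2)·0.095^2·0.905^32 = 0.207570
  k=3: C(34,3)·0.095^3·0.905^31 = 0.232417
P(X ≤ 3) = 0.593406

0.5934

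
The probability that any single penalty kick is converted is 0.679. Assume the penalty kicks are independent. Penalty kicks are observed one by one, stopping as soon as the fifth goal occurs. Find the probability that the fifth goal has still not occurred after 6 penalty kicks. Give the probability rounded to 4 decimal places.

0.6240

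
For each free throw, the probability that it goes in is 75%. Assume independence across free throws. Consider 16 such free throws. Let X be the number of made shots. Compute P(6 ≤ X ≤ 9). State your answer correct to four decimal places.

X ~ Binomial(16, 0.75); P(6 ≤ X ≤ 9) = Σ C(16,k) p^k (1−p)^(16−k) over k:
  k=6: C(16,6)·0.75^6·0.25^10 = 0.001359
  k=7: C(16,7)·0.75^7·0.25^9 = 0.005825
  k=8: C(16,8)·0.75^8·0.25^8 = 0.019660
  k=9: C(16,9)·0.75^9·0.25^7 = 0.052427
Total = 0.079272

0.0793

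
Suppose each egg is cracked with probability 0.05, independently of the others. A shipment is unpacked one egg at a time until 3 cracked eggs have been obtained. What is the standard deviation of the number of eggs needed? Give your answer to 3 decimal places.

33.764

Y = total eggs until the third success; negative binomial with r=3, p=0.05.
SD(Y) = √[r(1−p)/p²] = √(1140.00000) = 33.76389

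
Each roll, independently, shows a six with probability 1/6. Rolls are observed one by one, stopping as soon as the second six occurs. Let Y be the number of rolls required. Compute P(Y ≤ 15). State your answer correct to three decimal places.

Finishing within 15 rolls ⇔ at least 2 successes in the first 15. With X ~ Binomial(15, 0.166667), P(Y ≤ 15) = 1 − P(X ≤ 1).
  k=0: C(15,0)·0.166667^0·0.833333^15 = 0.06491
  k=1: C(15,1)·0.166667^1·0.833333^14 = 0.19472
1 − 0.25962 = 0.74038

0.740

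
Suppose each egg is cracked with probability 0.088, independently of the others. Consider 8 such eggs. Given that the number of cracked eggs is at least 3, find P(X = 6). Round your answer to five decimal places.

0.00040

X ~ Binomial(8, 0.088). Want P(X=6 | X≥3) = P(X=6) / P(X≥3).
P(X=6) = C(8,6)·0.088^6·0.912^2 = 0.0000108
P(X≥3) = 1 − 0.4785846 − 0.3694337 − 0.1247649 = 0.0272168
Ratio = 0.0000108 / 0.0272168 = 0.0003974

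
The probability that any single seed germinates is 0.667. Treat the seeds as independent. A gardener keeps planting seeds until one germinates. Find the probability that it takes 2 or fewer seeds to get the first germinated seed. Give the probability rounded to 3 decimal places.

0.889

Y = number of seeds to the first success; geometric, p = 0.667.
P(Y ≤ 2) = 1 − (1−p)^2 = 1 − 0.11089 = 0.88911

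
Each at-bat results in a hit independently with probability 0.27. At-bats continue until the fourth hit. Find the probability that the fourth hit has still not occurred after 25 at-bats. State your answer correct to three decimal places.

Needing more than 25 at-bats ⇔ fewer than 4 successes in the first 25. With X ~ Binomial(25, 0.27), P(Y > 25) = P(X ≤ 3).
  k=0: C(25,0)·0.27^0·0.73^25 = 0.00038
  k=1: C(25,1)·0.27^1·0.73^24 = 0.00354
  k=2: C(25,2)·0.27^2·0.73^23 = 0.01571
  k=3: C(25,3)·0.27^3·0.73^22 = 0.04456
P(X ≤ 3) = 0.06419

0.064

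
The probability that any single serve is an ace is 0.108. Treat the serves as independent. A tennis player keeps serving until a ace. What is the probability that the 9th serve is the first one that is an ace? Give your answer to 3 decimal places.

0.043

Geometric (trials to first success), p = 0.108.
P(Y = 9) = (1−p)^8 · p = 0.40079 · 0.108 = 0.04329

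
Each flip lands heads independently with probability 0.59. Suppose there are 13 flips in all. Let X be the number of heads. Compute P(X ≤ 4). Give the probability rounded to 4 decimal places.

0.0379

X ~ Binomial(13, 0.59); P(X ≤ 4) = Σ C(13,k) p^k (1−p)^(13−k) over k:
  k=0: C(13,0)·0.59^0·0.41^13 = 0.000009
  k=1: C(13,1)·0.59^1·0.41^12 = 0.000173
  k=2: C(13,2)·0.59^2·0.41^11 = 0.001494
  k=3: C(13,3)·0.59^3·0.41^10 = 0.007884
  k=4: C(13,4)·0.59^4·0.41^9 = 0.028364
Total = 0.037925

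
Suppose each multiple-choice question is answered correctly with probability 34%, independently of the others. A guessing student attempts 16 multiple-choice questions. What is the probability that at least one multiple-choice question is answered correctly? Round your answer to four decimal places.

0.9987

P(at least one) = 1 − P(none) = 1 − (1 − 0.34)^16
= 1 − 0.001296 = 0.998704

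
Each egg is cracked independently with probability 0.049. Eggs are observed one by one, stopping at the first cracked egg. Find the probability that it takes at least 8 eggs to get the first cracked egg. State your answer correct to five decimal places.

0.70350

Y = number of eggs to the first success; geometric, p = 0.049.
P(Y > 7) = P(first 7 all fail) = (1−p)^7 = 0.7034992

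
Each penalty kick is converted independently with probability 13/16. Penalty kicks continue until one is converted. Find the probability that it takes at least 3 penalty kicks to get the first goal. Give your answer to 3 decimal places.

0.035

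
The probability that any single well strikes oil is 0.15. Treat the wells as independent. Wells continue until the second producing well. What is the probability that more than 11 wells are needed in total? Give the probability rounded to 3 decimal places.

0.492

Needing more than 11 wells ⇔ fewer than 2 successes in the first 11. With X ~ Binomial(11, 0.15), P(Y > 11) = P(X ≤ 1).
  k=0: C(11,0)·0.15^0·0.85^11 = 0.16734
  k=1: C(11,1)·0.15^1·0.85^10 = 0.32484
P(X ≤ 1) = 0.49219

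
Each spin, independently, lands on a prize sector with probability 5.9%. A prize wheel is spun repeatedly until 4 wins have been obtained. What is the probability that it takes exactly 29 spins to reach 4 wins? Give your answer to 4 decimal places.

0.0087

Y = trial on which the fourth success occurs; negative binomial, r=4, p=0.059.
P(Y=29) = C(28,3) · p^4 · (1−p)^25
= 3276 · 1.2117e-05 · 0.21865 = 0.008679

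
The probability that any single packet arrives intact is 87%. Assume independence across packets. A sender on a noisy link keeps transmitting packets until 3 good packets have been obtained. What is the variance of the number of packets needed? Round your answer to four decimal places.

0.5153

Y = total packets until the third success; negative binomial with r=3, p=0.87.
Var(Y) = r(1−p)/p² = 3·0.13 / 0.87² = 0.515260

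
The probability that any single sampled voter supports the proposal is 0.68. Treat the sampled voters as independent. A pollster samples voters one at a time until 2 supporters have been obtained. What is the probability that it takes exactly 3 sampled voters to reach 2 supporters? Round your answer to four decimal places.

Y = trial on which the second success occurs; negative binomial, r=2, p=0.68.
P(Y=3) = C(2,1) · p^2 · (1−p)^1
= 2 · 0.4624 · 0.32 = 0.295936

0.2959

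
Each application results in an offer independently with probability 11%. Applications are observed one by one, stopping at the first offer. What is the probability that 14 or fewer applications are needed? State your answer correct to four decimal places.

0.8044

Y = number of applications to the first success; geometric, p = 0.11.
P(Y ≤ 14) = 1 − (1−p)^14 = 1 − 0.195641 = 0.804359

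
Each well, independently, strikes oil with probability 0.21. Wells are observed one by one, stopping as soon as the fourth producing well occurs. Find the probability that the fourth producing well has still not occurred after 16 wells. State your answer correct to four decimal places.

0.5582

Needing more than 16 wells ⇔ fewer than 4 successes in the first 16. With X ~ Binomial(16, 0.21), P(Y > 16) = P(X ≤ 3).
  k=0: C(16,0)·0.21^0·0.79^16 = 0.023016
  k=1: C(16,1)·0.21^1·0.79^15 = 0.097892
  k=2: C(16,2)·0.21^2·0.79^14 = 0.195164
  k=3: C(16,3)·0.21^3·0.79^13 = 0.242102
P(X ≤ 3) = 0.558173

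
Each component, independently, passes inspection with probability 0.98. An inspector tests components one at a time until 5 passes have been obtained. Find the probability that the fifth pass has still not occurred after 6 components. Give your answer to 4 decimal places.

Needing more than 6 components ⇔ fewer than 5 successes in the first 6. With X ~ Binomial(6, 0.98), P(Y > 6) = P(X ≤ 4).
  k=0: C(6,0)·0.98^0·0.02^6 = 0.000000
  k=1: C(6,1)·0.98^1·0.02^5 = 0.000000
  k=2: C(6,2)·0.98^2·0.02^4 = 0.000002
  k=3: C(6,3)·0.98^3·0.02^3 = 0.000151
  k=4: C(6,4)·0.98^4·0.02^2 = 0.005534
P(X ≤ 4) = 0.005687

0.0057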